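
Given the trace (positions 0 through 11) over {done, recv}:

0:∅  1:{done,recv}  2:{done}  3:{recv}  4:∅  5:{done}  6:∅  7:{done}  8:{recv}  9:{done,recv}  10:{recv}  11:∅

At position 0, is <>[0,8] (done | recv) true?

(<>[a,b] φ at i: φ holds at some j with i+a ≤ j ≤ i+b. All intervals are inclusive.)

Check (done | recv) at each j in [0,8]:
  j=0: false
  j=1: true
  j=2: true
  j=3: true
  j=4: false
  j=5: true
  j=6: false
  j=7: true
  j=8: true
Found at j=1 → formula holds.

Yes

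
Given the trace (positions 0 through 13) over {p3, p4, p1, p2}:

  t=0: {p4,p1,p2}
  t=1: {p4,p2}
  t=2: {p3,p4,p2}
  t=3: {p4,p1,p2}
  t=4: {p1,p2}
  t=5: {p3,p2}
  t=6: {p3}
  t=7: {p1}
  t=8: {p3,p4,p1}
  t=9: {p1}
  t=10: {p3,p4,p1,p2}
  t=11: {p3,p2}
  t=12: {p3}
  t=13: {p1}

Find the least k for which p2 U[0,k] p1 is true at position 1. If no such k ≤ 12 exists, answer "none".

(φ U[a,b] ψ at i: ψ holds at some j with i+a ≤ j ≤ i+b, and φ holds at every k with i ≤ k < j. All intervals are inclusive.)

Need earliest j ≥ 1 with p1, and p2 at every k in [1,j-1].
  j=1: rhs fails.
  j=2: rhs fails.
  j=3: rhs holds; lhs holds on [1,2]. k = 2.

2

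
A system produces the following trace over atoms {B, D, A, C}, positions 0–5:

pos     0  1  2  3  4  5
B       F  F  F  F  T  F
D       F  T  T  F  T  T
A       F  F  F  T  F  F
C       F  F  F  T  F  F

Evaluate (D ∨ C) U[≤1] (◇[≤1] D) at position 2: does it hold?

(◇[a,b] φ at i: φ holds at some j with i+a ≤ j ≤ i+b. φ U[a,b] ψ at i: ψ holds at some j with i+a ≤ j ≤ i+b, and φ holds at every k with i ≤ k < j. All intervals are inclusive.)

Need some j in [2,3] with ◇[≤1] D, and (D ∨ C) at every k in [2,j-1].
  j=2: ◇[≤1] D holds; no prefix to check → satisfied.

True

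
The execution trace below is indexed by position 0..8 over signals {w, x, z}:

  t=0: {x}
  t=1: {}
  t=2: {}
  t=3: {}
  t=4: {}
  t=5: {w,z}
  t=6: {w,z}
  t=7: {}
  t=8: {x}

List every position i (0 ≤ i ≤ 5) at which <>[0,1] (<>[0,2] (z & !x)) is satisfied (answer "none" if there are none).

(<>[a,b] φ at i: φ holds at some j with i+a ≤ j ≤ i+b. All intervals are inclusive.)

2, 3, 4, 5

Evaluate at each i in [0,5]:
  i=0: ✗ (none in [0,1])
  i=1: ✗ (none in [1,2])
  i=2: ✓ (witness j=3)
  i=3: ✓ (witness j=3)
  i=4: ✓ (witness j=4)
  i=5: ✓ (witness j=5)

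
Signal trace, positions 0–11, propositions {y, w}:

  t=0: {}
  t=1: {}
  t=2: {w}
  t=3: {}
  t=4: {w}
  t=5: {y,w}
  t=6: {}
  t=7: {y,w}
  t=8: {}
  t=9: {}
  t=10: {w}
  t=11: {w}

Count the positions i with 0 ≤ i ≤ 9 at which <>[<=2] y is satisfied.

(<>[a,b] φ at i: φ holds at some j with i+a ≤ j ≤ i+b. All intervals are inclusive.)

Evaluate at each i in [0,9]:
  i=0: ✗ (none in [0,2])
  i=1: ✗ (none in [1,3])
  i=2: ✗ (none in [2,4])
  i=3: ✓ (witness j=5)
  i=4: ✓ (witness j=5)
  i=5: ✓ (witness j=5)
  i=6: ✓ (witness j=7)
  i=7: ✓ (witness j=7)
  i=8: ✗ (none in [8,10])
  i=9: ✗ (none in [9,11])
Positions where it holds: {3, 4, 5, 6, 7} → 5.

5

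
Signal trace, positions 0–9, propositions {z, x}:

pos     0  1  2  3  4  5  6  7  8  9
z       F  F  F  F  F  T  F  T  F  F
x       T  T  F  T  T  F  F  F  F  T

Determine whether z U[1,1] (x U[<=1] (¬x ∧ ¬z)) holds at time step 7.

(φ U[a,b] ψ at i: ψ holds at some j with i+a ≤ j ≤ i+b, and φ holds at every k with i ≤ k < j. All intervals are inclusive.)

Need some j in [8,8] with (x U[<=1] (¬x ∧ ¬z)), and z at every k in [7,j-1].
  j=8: (x U[<=1] (¬x ∧ ¬z)) holds; z holds at every k in [7,7] → satisfied.

Yes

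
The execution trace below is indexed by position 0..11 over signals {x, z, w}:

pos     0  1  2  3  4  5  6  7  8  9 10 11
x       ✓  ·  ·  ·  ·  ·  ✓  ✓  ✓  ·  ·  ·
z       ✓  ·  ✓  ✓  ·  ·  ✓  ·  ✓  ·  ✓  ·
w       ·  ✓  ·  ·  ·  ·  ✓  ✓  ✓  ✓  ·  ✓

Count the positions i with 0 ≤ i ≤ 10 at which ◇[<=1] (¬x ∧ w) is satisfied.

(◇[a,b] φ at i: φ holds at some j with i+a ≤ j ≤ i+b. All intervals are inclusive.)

5

Evaluate at each i in [0,10]:
  i=0: ✓ (witness j=1)
  i=1: ✓ (witness j=1)
  i=2: ✗ (none in [2,3])
  i=3: ✗ (none in [3,4])
  i=4: ✗ (none in [4,5])
  i=5: ✗ (none in [5,6])
  i=6: ✗ (none in [6,7])
  i=7: ✗ (none in [7,8])
  i=8: ✓ (witness j=9)
  i=9: ✓ (witness j=9)
  i=10: ✓ (witness j=11)
Positions where it holds: {0, 1, 8, 9, 10} → 5.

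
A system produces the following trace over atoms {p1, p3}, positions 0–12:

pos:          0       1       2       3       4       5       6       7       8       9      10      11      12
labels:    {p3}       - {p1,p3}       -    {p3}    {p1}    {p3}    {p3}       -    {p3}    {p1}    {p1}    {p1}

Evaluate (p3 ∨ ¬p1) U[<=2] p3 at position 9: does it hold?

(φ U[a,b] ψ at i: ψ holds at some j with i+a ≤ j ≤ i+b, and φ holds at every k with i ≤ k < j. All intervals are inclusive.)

Need some j in [9,11] with p3, and (p3 ∨ ¬p1) at every k in [9,j-1].
  j=9: p3 holds; no prefix to check → satisfied.

Yes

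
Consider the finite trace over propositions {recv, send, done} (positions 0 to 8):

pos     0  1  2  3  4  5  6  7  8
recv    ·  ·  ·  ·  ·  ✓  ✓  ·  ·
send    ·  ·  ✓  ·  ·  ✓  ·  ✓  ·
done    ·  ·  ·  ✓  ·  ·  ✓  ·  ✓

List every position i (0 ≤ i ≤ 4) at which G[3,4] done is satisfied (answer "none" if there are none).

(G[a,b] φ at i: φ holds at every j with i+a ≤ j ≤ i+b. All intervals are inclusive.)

none

Evaluate at each i in [0,4]:
  i=0: ✗ (fails at j=4)
  i=1: ✗ (fails at j=4)
  i=2: ✗ (fails at j=5)
  i=3: ✗ (fails at j=7)
  i=4: ✗ (fails at j=7)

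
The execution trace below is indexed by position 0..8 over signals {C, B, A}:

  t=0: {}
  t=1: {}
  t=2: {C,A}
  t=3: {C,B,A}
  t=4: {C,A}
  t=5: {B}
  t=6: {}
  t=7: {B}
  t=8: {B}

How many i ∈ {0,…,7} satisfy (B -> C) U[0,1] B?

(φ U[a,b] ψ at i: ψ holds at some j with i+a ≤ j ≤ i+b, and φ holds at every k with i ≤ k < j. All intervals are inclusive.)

Evaluate at each i in [0,7]:
  i=0: ✗ (no rhs in [0,1])
  i=1: ✗ (no rhs in [1,2])
  i=2: ✓ (rhs at j=3; lhs holds on [2,2])
  i=3: ✓ (rhs at j=3)
  i=4: ✓ (rhs at j=5; lhs holds on [4,4])
  i=5: ✓ (rhs at j=5)
  i=6: ✓ (rhs at j=7; lhs holds on [6,6])
  i=7: ✓ (rhs at j=7)
Positions where it holds: {2, 3, 4, 5, 6, 7} → 6.

6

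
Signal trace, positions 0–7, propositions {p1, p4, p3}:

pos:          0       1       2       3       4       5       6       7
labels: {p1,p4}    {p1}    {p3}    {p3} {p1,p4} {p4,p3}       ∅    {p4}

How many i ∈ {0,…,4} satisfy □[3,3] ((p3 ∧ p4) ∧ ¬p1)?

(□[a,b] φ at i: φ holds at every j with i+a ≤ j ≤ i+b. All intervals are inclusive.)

Evaluate at each i in [0,4]:
  i=0: ✗ (fails at j=3)
  i=1: ✗ (fails at j=4)
  i=2: ✓ (all of [5,5])
  i=3: ✗ (fails at j=6)
  i=4: ✗ (fails at j=7)
Positions where it holds: {2} → 1.

1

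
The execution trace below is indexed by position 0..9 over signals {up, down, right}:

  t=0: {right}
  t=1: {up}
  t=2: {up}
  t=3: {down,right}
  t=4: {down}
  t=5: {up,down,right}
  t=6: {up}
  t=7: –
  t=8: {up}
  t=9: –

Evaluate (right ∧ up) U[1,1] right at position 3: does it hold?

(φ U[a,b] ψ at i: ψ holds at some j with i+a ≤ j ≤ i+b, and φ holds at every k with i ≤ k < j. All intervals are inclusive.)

No

Need some j in [4,4] with right, and (right ∧ up) at every k in [3,j-1].
  j=4: right false.
No j in the window works → until fails.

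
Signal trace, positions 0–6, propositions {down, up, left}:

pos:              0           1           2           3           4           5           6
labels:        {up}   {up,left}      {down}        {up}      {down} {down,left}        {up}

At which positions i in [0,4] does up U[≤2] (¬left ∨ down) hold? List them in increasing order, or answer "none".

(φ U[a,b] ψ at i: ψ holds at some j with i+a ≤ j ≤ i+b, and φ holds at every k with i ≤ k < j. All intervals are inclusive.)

Evaluate at each i in [0,4]:
  i=0: ✓ (rhs at j=0)
  i=1: ✓ (rhs at j=2; lhs holds on [1,1])
  i=2: ✓ (rhs at j=2)
  i=3: ✓ (rhs at j=3)
  i=4: ✓ (rhs at j=4)

0, 1, 2, 3, 4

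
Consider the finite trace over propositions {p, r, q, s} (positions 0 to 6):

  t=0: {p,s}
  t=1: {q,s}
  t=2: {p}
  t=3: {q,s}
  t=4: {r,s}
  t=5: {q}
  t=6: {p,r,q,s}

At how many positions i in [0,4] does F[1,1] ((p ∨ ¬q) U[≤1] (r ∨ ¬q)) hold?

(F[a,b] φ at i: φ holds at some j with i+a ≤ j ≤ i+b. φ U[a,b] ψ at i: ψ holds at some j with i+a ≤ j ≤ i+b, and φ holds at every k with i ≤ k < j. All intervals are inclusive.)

2

Evaluate at each i in [0,4]:
  i=0: ✗ (none in [1,1])
  i=1: ✓ (witness j=2)
  i=2: ✗ (none in [3,3])
  i=3: ✓ (witness j=4)
  i=4: ✗ (none in [5,5])
Positions where it holds: {1, 3} → 2.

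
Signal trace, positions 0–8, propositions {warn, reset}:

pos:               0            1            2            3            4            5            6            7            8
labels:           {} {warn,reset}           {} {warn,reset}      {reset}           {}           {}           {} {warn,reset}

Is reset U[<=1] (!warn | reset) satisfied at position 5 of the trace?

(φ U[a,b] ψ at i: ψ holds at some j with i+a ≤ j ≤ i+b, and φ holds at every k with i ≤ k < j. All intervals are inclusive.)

Yes

Need some j in [5,6] with (!warn | reset), and reset at every k in [5,j-1].
  j=5: (!warn | reset) holds; no prefix to check → satisfied.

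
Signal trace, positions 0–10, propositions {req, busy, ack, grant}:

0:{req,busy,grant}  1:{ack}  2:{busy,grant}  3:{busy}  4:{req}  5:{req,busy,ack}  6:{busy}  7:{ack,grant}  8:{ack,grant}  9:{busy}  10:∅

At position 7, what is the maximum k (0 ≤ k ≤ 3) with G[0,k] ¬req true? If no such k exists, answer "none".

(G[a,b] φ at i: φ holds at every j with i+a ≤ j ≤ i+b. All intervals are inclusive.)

¬req must hold from j=7 onward; find where it first fails.
  j=7: holds
  j=8: holds
  j=9: holds
  j=10: holds
Holds through j=10; largest k = 3.

3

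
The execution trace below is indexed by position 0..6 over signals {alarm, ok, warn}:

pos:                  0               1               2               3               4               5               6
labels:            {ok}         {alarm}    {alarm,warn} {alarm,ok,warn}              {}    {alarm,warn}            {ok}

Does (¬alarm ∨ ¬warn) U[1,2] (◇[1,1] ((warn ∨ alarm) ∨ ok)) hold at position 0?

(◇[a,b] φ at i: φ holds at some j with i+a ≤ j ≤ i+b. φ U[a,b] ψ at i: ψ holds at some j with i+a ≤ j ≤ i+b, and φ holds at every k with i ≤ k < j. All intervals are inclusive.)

Need some j in [1,2] with ◇[1,1] ((warn ∨ alarm) ∨ ok), and (¬alarm ∨ ¬warn) at every k in [0,j-1].
  j=1: ◇[1,1] ((warn ∨ alarm) ∨ ok) holds; (¬alarm ∨ ¬warn) holds at every k in [0,0] → satisfied.

Holds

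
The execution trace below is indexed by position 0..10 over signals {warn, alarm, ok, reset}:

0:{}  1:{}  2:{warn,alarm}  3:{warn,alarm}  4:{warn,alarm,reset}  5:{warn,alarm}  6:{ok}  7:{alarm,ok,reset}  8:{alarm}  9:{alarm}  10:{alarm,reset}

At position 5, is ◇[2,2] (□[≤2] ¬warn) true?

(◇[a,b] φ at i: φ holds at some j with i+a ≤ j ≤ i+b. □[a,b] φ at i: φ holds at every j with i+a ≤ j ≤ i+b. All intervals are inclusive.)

True

Check □[≤2] ¬warn at each j in [7,7]:
  j=7: holds on [7,9]
Found at j=7 → formula holds.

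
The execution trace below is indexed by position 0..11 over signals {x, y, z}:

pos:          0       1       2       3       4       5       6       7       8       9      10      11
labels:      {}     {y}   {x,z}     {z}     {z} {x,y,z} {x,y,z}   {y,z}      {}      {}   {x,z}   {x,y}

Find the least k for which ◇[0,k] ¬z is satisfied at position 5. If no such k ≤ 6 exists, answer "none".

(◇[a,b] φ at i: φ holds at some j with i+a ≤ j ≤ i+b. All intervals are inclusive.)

3

Scan j = 5,6,… for ¬z:
  j=5: fails
  j=6: fails
  j=7: fails
  j=8: holds
First hit at j=8, so smallest k = 8-5 = 3.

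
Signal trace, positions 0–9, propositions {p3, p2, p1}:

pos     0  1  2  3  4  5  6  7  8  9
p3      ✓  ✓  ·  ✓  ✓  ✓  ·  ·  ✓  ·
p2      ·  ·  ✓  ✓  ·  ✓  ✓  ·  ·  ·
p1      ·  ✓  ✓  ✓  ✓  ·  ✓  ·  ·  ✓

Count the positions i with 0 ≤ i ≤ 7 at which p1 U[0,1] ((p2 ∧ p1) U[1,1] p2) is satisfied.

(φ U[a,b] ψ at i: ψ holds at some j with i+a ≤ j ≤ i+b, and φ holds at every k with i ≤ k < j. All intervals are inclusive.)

Evaluate at each i in [0,7]:
  i=0: ✗ (no rhs in [0,1])
  i=1: ✓ (rhs at j=2; lhs holds on [1,1])
  i=2: ✓ (rhs at j=2)
  i=3: ✗ (no rhs in [3,4])
  i=4: ✗ (no rhs in [4,5])
  i=5: ✗ (no rhs in [5,6])
  i=6: ✗ (no rhs in [6,7])
  i=7: ✗ (no rhs in [7,8])
Positions where it holds: {1, 2} → 2.

2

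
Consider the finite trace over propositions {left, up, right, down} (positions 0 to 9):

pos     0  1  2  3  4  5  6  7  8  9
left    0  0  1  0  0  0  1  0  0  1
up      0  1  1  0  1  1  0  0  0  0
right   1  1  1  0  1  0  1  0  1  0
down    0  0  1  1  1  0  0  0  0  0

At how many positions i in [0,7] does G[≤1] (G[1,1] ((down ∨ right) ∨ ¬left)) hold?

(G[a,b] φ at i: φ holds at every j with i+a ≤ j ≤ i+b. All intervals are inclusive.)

7

Evaluate at each i in [0,7]:
  i=0: ✓ (all of [0,1])
  i=1: ✓ (all of [1,2])
  i=2: ✓ (all of [2,3])
  i=3: ✓ (all of [3,4])
  i=4: ✓ (all of [4,5])
  i=5: ✓ (all of [5,6])
  i=6: ✓ (all of [6,7])
  i=7: ✗ (fails at j=8)
Positions where it holds: {0, 1, 2, 3, 4, 5, 6} → 7.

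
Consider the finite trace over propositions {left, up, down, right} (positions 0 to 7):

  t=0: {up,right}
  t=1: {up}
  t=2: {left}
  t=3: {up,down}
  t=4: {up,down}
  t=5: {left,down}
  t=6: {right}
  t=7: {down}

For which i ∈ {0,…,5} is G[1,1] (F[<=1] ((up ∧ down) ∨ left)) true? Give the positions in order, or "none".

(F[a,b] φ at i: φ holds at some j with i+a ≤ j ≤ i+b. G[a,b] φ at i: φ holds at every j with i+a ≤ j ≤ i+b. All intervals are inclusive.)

Evaluate at each i in [0,5]:
  i=0: ✓ (all of [1,1])
  i=1: ✓ (all of [2,2])
  i=2: ✓ (all of [3,3])
  i=3: ✓ (all of [4,4])
  i=4: ✓ (all of [5,5])
  i=5: ✗ (fails at j=6)

0, 1, 2, 3, 4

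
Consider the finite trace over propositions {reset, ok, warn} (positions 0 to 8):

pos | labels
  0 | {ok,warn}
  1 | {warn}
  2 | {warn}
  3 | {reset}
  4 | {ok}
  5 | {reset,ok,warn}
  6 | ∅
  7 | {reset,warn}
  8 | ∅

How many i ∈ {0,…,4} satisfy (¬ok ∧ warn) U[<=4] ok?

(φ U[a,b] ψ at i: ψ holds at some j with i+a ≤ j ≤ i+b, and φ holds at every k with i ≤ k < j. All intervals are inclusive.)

Evaluate at each i in [0,4]:
  i=0: ✓ (rhs at j=0)
  i=1: ✗ (lhs fails at k=3 before rhs at j=4)
  i=2: ✗ (lhs fails at k=3 before rhs at j=4)
  i=3: ✗ (lhs fails at k=3 before rhs at j=4)
  i=4: ✓ (rhs at j=4)
Positions where it holds: {0, 4} → 2.

2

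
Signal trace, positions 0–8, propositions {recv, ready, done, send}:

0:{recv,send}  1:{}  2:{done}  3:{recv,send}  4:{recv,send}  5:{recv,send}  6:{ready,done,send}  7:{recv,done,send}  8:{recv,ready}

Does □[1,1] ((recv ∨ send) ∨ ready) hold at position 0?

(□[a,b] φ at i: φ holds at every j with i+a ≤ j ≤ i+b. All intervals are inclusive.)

No

Check ((recv ∨ send) ∨ ready) at every j in [1,1]:
  j=1: false
Fails at j=1 → formula fails.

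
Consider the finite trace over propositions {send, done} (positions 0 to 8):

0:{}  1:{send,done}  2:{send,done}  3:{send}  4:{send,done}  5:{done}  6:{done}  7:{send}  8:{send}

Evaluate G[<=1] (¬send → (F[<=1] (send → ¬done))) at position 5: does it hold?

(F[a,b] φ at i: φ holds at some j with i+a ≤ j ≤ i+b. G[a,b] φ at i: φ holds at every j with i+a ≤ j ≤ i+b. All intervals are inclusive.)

Check (¬send → (F[<=1] (send → ¬done))) at every j in [5,6]:
  j=5: antecedent true; consequent holds (witness at 5) → ✓
  j=6: antecedent true; consequent holds (witness at 6) → ✓
All positions satisfy it → formula holds.

Yes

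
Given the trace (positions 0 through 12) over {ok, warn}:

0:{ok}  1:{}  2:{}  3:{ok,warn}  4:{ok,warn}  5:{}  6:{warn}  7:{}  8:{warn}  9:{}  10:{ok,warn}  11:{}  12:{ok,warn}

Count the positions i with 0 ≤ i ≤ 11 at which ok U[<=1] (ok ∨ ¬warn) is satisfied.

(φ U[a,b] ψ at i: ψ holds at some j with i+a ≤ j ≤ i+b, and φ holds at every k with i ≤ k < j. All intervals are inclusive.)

Evaluate at each i in [0,11]:
  i=0: ✓ (rhs at j=0)
  i=1: ✓ (rhs at j=1)
  i=2: ✓ (rhs at j=2)
  i=3: ✓ (rhs at j=3)
  i=4: ✓ (rhs at j=4)
  i=5: ✓ (rhs at j=5)
  i=6: ✗ (lhs fails at k=6 before rhs at j=7)
  i=7: ✓ (rhs at j=7)
  i=8: ✗ (lhs fails at k=8 before rhs at j=9)
  i=9: ✓ (rhs at j=9)
  i=10: ✓ (rhs at j=10)
  i=11: ✓ (rhs at j=11)
Positions where it holds: {0, 1, 2, 3, 4, 5, 7, 9, 10, 11} → 10.

10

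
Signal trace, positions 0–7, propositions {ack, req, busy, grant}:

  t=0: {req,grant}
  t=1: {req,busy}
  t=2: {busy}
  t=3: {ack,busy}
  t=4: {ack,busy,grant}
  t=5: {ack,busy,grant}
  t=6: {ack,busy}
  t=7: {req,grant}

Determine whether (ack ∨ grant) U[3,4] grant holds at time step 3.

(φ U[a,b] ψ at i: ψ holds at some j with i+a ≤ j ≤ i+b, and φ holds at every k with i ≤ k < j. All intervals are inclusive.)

Need some j in [6,7] with grant, and (ack ∨ grant) at every k in [3,j-1].
  j=6: grant false.
  j=7: grant holds; (ack ∨ grant) holds at every k in [3,6] → satisfied.

True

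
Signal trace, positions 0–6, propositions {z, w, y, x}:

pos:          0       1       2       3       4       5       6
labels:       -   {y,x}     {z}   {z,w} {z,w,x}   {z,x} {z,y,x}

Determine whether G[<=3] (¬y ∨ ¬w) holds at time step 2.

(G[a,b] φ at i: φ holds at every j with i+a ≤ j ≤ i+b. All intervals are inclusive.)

Check (¬y ∨ ¬w) at every j in [2,5]:
  j=2: true
  j=3: true
  j=4: true
  j=5: true
All positions satisfy it → formula holds.

True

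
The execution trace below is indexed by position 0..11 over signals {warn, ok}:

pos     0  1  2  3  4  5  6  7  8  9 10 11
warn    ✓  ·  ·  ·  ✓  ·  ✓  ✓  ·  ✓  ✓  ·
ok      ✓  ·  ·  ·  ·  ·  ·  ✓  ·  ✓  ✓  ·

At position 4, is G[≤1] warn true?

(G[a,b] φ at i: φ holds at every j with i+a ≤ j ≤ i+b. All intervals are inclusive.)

False

Check warn at every j in [4,5]:
  j=4: true
  j=5: false
Fails at j=5 → formula fails.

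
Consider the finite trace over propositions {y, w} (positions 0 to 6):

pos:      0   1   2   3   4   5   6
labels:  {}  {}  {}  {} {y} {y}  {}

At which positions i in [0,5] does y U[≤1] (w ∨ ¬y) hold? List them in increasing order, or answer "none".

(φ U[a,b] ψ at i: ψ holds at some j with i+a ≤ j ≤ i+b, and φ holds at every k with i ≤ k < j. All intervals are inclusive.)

0, 1, 2, 3, 5

Evaluate at each i in [0,5]:
  i=0: ✓ (rhs at j=0)
  i=1: ✓ (rhs at j=1)
  i=2: ✓ (rhs at j=2)
  i=3: ✓ (rhs at j=3)
  i=4: ✗ (no rhs in [4,5])
  i=5: ✓ (rhs at j=6; lhs holds on [5,5])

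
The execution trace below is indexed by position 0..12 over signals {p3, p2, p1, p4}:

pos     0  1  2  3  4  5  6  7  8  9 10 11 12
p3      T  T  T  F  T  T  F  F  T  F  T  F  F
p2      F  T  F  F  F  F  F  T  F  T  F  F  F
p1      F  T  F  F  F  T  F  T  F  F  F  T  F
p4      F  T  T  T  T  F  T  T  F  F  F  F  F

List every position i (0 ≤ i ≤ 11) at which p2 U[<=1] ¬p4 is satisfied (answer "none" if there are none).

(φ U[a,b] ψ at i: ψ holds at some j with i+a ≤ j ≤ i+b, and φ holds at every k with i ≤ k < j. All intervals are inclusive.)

0, 5, 7, 8, 9, 10, 11

Evaluate at each i in [0,11]:
  i=0: ✓ (rhs at j=0)
  i=1: ✗ (no rhs in [1,2])
  i=2: ✗ (no rhs in [2,3])
  i=3: ✗ (no rhs in [3,4])
  i=4: ✗ (lhs fails at k=4 before rhs at j=5)
  i=5: ✓ (rhs at j=5)
  i=6: ✗ (no rhs in [6,7])
  i=7: ✓ (rhs at j=8; lhs holds on [7,7])
  i=8: ✓ (rhs at j=8)
  i=9: ✓ (rhs at j=9)
  i=10: ✓ (rhs at j=10)
  i=11: ✓ (rhs at j=11)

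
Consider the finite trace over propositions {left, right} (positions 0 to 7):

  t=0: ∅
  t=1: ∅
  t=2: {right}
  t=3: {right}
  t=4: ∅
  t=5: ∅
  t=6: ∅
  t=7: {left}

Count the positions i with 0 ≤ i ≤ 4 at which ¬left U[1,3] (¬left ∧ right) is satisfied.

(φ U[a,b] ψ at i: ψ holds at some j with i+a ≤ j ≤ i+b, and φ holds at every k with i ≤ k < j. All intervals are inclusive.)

Evaluate at each i in [0,4]:
  i=0: ✓ (rhs at j=2; lhs holds on [0,1])
  i=1: ✓ (rhs at j=2; lhs holds on [1,1])
  i=2: ✓ (rhs at j=3; lhs holds on [2,2])
  i=3: ✗ (no rhs in [4,6])
  i=4: ✗ (no rhs in [5,7])
Positions where it holds: {0, 1, 2} → 3.

3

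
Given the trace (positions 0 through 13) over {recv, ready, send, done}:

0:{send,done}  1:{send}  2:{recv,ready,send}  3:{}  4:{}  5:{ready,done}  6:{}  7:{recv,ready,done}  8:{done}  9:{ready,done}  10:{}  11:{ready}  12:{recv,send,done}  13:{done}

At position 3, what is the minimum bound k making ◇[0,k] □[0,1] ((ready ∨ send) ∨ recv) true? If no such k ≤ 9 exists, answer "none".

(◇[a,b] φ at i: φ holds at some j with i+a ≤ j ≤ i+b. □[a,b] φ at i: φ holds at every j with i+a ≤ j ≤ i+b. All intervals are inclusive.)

8

Scan j = 3,4,… for □[0,1] ((ready ∨ send) ∨ recv):
  j=3: fails
  j=4: fails
  j=5: fails
  j=6: fails
  j=7: fails
  j=8: fails
  j=9: fails
  j=10: fails
  j=11: holds
First hit at j=11, so smallest k = 11-3 = 8.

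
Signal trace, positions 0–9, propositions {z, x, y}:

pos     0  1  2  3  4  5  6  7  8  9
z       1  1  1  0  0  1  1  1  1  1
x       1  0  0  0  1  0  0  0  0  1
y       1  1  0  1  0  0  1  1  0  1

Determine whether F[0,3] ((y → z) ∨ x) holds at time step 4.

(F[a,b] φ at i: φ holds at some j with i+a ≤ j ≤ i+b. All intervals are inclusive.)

Check ((y → z) ∨ x) at each j in [4,7]:
  j=4: true
  j=5: true
  j=6: true
  j=7: true
Found at j=4 → formula holds.

Holds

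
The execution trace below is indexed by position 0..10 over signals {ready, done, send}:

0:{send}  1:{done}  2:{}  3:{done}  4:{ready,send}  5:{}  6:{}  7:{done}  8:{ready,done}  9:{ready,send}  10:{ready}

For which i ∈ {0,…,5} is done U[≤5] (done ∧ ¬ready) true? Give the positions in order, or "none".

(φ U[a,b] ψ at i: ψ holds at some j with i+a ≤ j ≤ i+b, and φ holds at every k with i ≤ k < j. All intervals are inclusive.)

1, 3

Evaluate at each i in [0,5]:
  i=0: ✗ (lhs fails at k=0 before rhs at j=1)
  i=1: ✓ (rhs at j=1)
  i=2: ✗ (lhs fails at k=2 before rhs at j=3)
  i=3: ✓ (rhs at j=3)
  i=4: ✗ (lhs fails at k=4 before rhs at j=7)
  i=5: ✗ (lhs fails at k=5 before rhs at j=7)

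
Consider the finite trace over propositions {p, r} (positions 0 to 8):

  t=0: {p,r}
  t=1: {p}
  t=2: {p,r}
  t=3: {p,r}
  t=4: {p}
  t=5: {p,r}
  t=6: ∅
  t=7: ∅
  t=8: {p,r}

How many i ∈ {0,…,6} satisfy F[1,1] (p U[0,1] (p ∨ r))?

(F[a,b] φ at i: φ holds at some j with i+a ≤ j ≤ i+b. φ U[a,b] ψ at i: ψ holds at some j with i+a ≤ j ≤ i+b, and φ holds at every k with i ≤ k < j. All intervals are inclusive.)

Evaluate at each i in [0,6]:
  i=0: ✓ (witness j=1)
  i=1: ✓ (witness j=2)
  i=2: ✓ (witness j=3)
  i=3: ✓ (witness j=4)
  i=4: ✓ (witness j=5)
  i=5: ✗ (none in [6,6])
  i=6: ✗ (none in [7,7])
Positions where it holds: {0, 1, 2, 3, 4} → 5.

5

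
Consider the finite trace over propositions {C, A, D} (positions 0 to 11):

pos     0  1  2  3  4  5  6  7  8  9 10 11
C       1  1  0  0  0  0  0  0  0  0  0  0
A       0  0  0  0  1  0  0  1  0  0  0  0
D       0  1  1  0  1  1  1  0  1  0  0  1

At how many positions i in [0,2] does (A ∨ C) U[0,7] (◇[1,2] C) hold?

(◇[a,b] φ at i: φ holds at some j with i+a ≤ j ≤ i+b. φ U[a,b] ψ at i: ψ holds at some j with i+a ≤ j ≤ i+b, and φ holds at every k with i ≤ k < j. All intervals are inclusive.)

1

Evaluate at each i in [0,2]:
  i=0: ✓ (rhs at j=0)
  i=1: ✗ (no rhs in [1,8])
  i=2: ✗ (no rhs in [2,9])
Positions where it holds: {0} → 1.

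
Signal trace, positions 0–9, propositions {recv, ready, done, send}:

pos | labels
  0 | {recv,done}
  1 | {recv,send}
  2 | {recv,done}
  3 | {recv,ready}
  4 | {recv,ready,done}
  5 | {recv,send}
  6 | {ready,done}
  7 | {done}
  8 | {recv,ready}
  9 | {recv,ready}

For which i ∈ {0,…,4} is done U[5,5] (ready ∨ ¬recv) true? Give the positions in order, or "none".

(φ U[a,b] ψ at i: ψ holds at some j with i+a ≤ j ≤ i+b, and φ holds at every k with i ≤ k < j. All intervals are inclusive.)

Evaluate at each i in [0,4]:
  i=0: ✗ (no rhs in [5,5])
  i=1: ✗ (lhs fails at k=1 before rhs at j=6)
  i=2: ✗ (lhs fails at k=3 before rhs at j=7)
  i=3: ✗ (lhs fails at k=3 before rhs at j=8)
  i=4: ✗ (lhs fails at k=5 before rhs at j=9)

none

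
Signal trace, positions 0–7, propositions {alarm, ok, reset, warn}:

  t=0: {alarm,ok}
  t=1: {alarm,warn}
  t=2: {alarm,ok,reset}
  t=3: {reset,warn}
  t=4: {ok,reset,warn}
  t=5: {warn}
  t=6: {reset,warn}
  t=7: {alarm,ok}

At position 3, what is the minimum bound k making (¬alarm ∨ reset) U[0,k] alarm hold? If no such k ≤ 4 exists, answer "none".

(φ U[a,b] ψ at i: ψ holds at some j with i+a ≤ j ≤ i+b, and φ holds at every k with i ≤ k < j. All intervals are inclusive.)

Need earliest j ≥ 3 with alarm, and (¬alarm ∨ reset) at every k in [3,j-1].
  j=3: rhs fails.
  j=4: rhs fails.
  j=5: rhs fails.
  j=6: rhs fails.
  j=7: rhs holds; lhs holds on [3,6]. k = 4.

4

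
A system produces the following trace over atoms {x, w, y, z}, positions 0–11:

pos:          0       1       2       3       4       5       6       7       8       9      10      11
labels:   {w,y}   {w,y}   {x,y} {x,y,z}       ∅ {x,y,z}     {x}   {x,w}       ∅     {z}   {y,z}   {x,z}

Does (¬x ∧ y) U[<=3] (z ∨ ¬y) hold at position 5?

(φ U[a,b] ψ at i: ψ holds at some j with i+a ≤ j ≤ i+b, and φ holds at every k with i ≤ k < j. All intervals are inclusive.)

True

Need some j in [5,8] with (z ∨ ¬y), and (¬x ∧ y) at every k in [5,j-1].
  j=5: (z ∨ ¬y) holds; no prefix to check → satisfied.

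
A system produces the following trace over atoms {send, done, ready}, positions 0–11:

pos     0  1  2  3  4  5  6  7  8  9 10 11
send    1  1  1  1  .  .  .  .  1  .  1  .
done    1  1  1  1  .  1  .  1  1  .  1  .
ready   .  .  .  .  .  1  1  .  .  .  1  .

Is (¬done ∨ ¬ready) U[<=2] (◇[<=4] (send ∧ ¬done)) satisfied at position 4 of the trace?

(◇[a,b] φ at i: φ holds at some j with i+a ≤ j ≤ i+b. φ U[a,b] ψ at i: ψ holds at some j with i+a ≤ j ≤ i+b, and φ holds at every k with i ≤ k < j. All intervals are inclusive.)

No

Need some j in [4,6] with ◇[<=4] (send ∧ ¬done), and (¬done ∨ ¬ready) at every k in [4,j-1].
  j=4: ◇[<=4] (send ∧ ¬done) — fails (none in [4,8]).
  j=5: ◇[<=4] (send ∧ ¬done) — fails (none in [5,9]).
  j=6: ◇[<=4] (send ∧ ¬done) — fails (none in [6,10]).
No j in the window works → until fails.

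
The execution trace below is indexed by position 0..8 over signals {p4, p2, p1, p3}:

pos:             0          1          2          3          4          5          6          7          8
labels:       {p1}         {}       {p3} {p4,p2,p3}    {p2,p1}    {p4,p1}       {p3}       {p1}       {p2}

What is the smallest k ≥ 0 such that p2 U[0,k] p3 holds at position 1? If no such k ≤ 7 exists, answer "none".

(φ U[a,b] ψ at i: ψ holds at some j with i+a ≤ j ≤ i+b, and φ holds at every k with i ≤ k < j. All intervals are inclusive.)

Need earliest j ≥ 1 with p3, and p2 at every k in [1,j-1].
  j=1: rhs fails.
  j=2: rhs holds but lhs fails at k=1.
  j=3: rhs holds but lhs fails at k=1.
  j=4: rhs fails.
  j=5: rhs fails.
  j=6: rhs holds but lhs fails at k=1.
  j=7: rhs fails.
  j=8: rhs fails.
No witness within the range → none.

none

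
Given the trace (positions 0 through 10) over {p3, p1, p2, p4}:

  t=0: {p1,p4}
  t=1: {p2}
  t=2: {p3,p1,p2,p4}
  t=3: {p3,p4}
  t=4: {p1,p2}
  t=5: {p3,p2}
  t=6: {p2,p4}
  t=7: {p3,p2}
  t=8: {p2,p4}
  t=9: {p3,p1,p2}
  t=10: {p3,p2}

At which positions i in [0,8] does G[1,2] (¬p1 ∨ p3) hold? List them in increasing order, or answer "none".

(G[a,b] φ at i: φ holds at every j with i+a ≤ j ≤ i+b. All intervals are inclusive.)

0, 1, 4, 5, 6, 7, 8

Evaluate at each i in [0,8]:
  i=0: ✓ (all of [1,2])
  i=1: ✓ (all of [2,3])
  i=2: ✗ (fails at j=4)
  i=3: ✗ (fails at j=4)
  i=4: ✓ (all of [5,6])
  i=5: ✓ (all of [6,7])
  i=6: ✓ (all of [7,8])
  i=7: ✓ (all of [8,9])
  i=8: ✓ (all of [9,10])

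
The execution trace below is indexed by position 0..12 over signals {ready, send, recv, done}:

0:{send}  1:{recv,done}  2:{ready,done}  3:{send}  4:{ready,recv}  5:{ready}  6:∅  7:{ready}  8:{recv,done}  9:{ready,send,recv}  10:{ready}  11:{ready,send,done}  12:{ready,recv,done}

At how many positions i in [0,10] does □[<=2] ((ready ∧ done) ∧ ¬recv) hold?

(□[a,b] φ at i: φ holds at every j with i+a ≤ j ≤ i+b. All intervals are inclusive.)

0

Evaluate at each i in [0,10]:
  i=0: ✗ (fails at j=0)
  i=1: ✗ (fails at j=1)
  i=2: ✗ (fails at j=3)
  i=3: ✗ (fails at j=3)
  i=4: ✗ (fails at j=4)
  i=5: ✗ (fails at j=5)
  i=6: ✗ (fails at j=6)
  i=7: ✗ (fails at j=7)
  i=8: ✗ (fails at j=8)
  i=9: ✗ (fails at j=9)
  i=10: ✗ (fails at j=10)
Positions where it holds: {} → 0.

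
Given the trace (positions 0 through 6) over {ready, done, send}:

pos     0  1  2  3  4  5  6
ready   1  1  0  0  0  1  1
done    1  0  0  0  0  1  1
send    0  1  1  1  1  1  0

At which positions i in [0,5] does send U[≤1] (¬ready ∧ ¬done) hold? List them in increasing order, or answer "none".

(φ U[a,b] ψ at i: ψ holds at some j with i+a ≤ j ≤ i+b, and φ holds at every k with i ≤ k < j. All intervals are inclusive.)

Evaluate at each i in [0,5]:
  i=0: ✗ (no rhs in [0,1])
  i=1: ✓ (rhs at j=2; lhs holds on [1,1])
  i=2: ✓ (rhs at j=2)
  i=3: ✓ (rhs at j=3)
  i=4: ✓ (rhs at j=4)
  i=5: ✗ (no rhs in [5,6])

1, 2, 3, 4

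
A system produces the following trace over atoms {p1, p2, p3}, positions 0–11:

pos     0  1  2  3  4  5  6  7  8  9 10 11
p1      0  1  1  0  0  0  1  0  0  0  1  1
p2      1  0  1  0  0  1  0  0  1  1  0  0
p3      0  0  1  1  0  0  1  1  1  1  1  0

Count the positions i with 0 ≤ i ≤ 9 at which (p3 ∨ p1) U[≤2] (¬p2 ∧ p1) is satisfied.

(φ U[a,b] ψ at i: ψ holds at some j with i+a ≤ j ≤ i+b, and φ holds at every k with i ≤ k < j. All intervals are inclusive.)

Evaluate at each i in [0,9]:
  i=0: ✗ (lhs fails at k=0 before rhs at j=1)
  i=1: ✓ (rhs at j=1)
  i=2: ✗ (no rhs in [2,4])
  i=3: ✗ (no rhs in [3,5])
  i=4: ✗ (lhs fails at k=4 before rhs at j=6)
  i=5: ✗ (lhs fails at k=5 before rhs at j=6)
  i=6: ✓ (rhs at j=6)
  i=7: ✗ (no rhs in [7,9])
  i=8: ✓ (rhs at j=10; lhs holds on [8,9])
  i=9: ✓ (rhs at j=10; lhs holds on [9,9])
Positions where it holds: {1, 6, 8, 9} → 4.

4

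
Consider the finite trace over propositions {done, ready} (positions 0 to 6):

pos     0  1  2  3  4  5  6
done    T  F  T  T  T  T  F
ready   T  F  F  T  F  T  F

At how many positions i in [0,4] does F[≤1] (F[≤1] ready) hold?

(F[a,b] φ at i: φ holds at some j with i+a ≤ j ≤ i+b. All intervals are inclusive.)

5

Evaluate at each i in [0,4]:
  i=0: ✓ (witness j=0)
  i=1: ✓ (witness j=2)
  i=2: ✓ (witness j=2)
  i=3: ✓ (witness j=3)
  i=4: ✓ (witness j=4)
Positions where it holds: {0, 1, 2, 3, 4} → 5.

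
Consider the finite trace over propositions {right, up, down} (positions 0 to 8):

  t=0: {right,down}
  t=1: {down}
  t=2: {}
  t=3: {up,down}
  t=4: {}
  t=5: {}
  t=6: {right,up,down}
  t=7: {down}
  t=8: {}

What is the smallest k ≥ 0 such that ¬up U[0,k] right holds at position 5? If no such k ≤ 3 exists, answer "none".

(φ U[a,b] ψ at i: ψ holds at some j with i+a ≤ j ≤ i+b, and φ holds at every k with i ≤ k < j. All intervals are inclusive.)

1

Need earliest j ≥ 5 with right, and ¬up at every k in [5,j-1].
  j=5: rhs fails.
  j=6: rhs holds; lhs holds on [5,5]. k = 1.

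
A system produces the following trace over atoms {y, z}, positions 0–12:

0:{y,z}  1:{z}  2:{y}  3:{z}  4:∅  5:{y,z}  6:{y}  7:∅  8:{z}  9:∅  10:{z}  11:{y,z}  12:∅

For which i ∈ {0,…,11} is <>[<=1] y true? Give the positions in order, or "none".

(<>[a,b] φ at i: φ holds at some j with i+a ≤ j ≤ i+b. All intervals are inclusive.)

0, 1, 2, 4, 5, 6, 10, 11

Evaluate at each i in [0,11]:
  i=0: ✓ (witness j=0)
  i=1: ✓ (witness j=2)
  i=2: ✓ (witness j=2)
  i=3: ✗ (none in [3,4])
  i=4: ✓ (witness j=5)
  i=5: ✓ (witness j=5)
  i=6: ✓ (witness j=6)
  i=7: ✗ (none in [7,8])
  i=8: ✗ (none in [8,9])
  i=9: ✗ (none in [9,10])
  i=10: ✓ (witness j=11)
  i=11: ✓ (witness j=11)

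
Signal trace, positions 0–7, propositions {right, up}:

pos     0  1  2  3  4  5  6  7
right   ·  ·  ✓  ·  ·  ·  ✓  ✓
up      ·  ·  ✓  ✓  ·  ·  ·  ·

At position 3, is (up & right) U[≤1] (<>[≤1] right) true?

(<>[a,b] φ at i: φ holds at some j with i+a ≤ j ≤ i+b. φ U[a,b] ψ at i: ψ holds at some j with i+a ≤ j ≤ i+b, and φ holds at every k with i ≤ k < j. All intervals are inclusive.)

Need some j in [3,4] with <>[≤1] right, and (up & right) at every k in [3,j-1].
  j=3: <>[≤1] right — fails (none in [3,4]).
  j=4: <>[≤1] right — fails (none in [4,5]).
No j in the window works → until fails.

False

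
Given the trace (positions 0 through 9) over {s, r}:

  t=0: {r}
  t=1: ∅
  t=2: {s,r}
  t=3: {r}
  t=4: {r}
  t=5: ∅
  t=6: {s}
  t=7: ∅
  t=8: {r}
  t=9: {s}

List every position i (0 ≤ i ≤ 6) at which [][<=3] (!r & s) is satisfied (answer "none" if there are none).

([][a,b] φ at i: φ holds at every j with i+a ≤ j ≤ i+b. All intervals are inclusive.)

none

Evaluate at each i in [0,6]:
  i=0: ✗ (fails at j=0)
  i=1: ✗ (fails at j=1)
  i=2: ✗ (fails at j=2)
  i=3: ✗ (fails at j=3)
  i=4: ✗ (fails at j=4)
  i=5: ✗ (fails at j=5)
  i=6: ✗ (fails at j=7)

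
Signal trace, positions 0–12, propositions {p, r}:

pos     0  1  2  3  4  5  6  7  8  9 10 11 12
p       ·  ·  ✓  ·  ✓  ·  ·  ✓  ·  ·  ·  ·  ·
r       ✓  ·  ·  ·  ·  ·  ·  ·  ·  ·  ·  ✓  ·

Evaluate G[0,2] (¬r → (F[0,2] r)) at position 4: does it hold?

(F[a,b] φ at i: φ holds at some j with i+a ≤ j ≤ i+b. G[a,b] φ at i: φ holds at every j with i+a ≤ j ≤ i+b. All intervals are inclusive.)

No

Check (¬r → (F[0,2] r)) at every j in [4,6]:
  j=4: antecedent true; consequent fails (none in [4,6]) → ✗
  j=5: antecedent true; consequent fails (none in [5,7]) → ✗
  j=6: antecedent true; consequent fails (none in [6,8]) → ✗
Fails at j=4 → formula fails.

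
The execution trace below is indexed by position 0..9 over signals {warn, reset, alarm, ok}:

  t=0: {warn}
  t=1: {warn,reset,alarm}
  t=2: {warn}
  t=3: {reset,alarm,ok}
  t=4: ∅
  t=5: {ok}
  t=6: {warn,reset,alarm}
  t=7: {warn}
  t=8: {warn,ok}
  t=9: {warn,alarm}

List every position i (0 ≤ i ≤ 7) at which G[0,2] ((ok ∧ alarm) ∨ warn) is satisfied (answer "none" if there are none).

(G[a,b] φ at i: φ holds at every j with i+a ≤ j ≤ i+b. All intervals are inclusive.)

0, 1, 6, 7

Evaluate at each i in [0,7]:
  i=0: ✓ (all of [0,2])
  i=1: ✓ (all of [1,3])
  i=2: ✗ (fails at j=4)
  i=3: ✗ (fails at j=4)
  i=4: ✗ (fails at j=4)
  i=5: ✗ (fails at j=5)
  i=6: ✓ (all of [6,8])
  i=7: ✓ (all of [7,9])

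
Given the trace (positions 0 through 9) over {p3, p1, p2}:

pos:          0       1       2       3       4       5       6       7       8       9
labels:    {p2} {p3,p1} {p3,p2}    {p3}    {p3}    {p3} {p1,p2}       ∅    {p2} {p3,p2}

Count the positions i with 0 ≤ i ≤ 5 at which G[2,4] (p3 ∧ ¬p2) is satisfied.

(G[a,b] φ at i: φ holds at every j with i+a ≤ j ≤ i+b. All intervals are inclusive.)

Evaluate at each i in [0,5]:
  i=0: ✗ (fails at j=2)
  i=1: ✓ (all of [3,5])
  i=2: ✗ (fails at j=6)
  i=3: ✗ (fails at j=6)
  i=4: ✗ (fails at j=6)
  i=5: ✗ (fails at j=7)
Positions where it holds: {1} → 1.

1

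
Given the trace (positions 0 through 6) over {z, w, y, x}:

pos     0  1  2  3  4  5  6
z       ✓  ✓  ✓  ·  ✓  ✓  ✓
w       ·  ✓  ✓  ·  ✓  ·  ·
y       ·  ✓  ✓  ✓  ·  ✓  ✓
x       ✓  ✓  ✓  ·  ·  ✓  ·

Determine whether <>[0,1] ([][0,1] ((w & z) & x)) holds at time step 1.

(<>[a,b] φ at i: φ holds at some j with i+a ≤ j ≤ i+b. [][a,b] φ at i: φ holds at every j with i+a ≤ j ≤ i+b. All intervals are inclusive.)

Check [][0,1] ((w & z) & x) at each j in [1,2]:
  j=1: holds on [1,2]
  j=2: fails at 3
Found at j=1 → formula holds.

True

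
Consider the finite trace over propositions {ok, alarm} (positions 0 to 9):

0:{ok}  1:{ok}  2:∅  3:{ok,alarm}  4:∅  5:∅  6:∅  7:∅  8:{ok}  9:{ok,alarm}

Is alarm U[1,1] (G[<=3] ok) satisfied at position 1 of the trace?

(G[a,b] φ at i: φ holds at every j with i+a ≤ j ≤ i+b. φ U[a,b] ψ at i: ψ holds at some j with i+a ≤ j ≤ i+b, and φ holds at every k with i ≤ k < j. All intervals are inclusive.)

Need some j in [2,2] with G[<=3] ok, and alarm at every k in [1,j-1].
  j=2: G[<=3] ok — fails at 2.
No j in the window works → until fails.

No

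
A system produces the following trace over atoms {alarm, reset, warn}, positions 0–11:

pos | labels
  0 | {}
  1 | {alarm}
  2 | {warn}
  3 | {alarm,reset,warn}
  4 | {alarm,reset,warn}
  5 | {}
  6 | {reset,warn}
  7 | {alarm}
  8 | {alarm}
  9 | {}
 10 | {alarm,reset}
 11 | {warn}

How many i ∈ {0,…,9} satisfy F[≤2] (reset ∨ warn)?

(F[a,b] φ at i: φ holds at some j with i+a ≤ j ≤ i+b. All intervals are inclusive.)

Evaluate at each i in [0,9]:
  i=0: ✓ (witness j=2)
  i=1: ✓ (witness j=2)
  i=2: ✓ (witness j=2)
  i=3: ✓ (witness j=3)
  i=4: ✓ (witness j=4)
  i=5: ✓ (witness j=6)
  i=6: ✓ (witness j=6)
  i=7: ✗ (none in [7,9])
  i=8: ✓ (witness j=10)
  i=9: ✓ (witness j=10)
Positions where it holds: {0, 1, 2, 3, 4, 5, 6, 8, 9} → 9.

9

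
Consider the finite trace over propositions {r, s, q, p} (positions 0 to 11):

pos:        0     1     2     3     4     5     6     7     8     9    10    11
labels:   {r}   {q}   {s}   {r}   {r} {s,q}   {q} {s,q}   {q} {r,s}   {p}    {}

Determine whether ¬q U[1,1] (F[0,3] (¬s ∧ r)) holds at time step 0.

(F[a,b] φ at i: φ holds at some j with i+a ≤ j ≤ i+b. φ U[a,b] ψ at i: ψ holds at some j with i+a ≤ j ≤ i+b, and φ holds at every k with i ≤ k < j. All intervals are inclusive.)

Holds

Need some j in [1,1] with F[0,3] (¬s ∧ r), and ¬q at every k in [0,j-1].
  j=1: F[0,3] (¬s ∧ r) holds; ¬q holds at every k in [0,0] → satisfied.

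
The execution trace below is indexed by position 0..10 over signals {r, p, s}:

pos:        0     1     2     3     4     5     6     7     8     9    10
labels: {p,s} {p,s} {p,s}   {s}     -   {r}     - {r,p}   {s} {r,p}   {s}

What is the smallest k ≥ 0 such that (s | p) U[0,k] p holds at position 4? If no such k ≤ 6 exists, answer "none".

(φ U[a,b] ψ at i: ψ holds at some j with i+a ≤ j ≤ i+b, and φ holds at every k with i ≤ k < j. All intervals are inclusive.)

none

Need earliest j ≥ 4 with p, and (s | p) at every k in [4,j-1].
  j=4: rhs fails.
  j=5: rhs fails.
  j=6: rhs fails.
  j=7: rhs holds but lhs fails at k=4.
  j=8: rhs fails.
  j=9: rhs holds but lhs fails at k=4.
  j=10: rhs fails.
No witness within the range → none.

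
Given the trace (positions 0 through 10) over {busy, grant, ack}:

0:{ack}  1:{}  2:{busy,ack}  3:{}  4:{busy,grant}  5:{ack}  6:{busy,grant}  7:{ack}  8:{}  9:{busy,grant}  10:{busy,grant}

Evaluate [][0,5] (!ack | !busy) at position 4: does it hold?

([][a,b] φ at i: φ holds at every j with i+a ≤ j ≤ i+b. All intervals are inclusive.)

Check (!ack | !busy) at every j in [4,9]:
  j=4: true
  j=5: true
  j=6: true
  j=7: true
  j=8: true
  j=9: true
All positions satisfy it → formula holds.

Holds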